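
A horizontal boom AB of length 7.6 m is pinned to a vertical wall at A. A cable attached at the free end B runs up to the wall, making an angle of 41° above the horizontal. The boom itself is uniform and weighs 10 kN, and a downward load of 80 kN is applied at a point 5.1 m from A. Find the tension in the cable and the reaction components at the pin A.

T = 89.45 kN, A_x = 67.51 kN, A_y = 31.32 kN

ΣM about A: T·sin41°·7.6 − 10·3.8 − 80·5.1 = 0 → T = 446/(7.6·0.656059) = 89.4496 ≈ 89.45 kN.
ΣF_x = 0: A_x − T·cos41° = 0 → A_x = 89.4496 × 0.75471 = 67.51 kN.
ΣF_y = 0: A_y + T·sin41° − 10 − 80 = 0 → A_y = 90 − 89.4496 × 0.656059 = 31.32 kN.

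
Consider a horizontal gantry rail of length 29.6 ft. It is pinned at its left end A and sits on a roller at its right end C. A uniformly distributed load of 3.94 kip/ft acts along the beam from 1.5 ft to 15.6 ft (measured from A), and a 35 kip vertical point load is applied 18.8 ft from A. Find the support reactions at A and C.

A_x = 0, A_y = 52.28 kip, C_y = 38.28 kip

Resultant of the distributed load: 3.94 × 14.1 = 55.554 kip at 8.55 ft from A.
Moments about A: C_y·29.6 − (3.94·14.1)·8.55 − 35·18.8 = 0 → C_y = 1132.9867/29.6 = 38.2766 ≈ 38.28 kip.
ΣF_y = 0: A_y + 38.2766 − 3.94·14.1 − 35 = 0 → A_y = 52.28 kip.
ΣF_x = 0: no horizontal applied forces, so A_x = 0.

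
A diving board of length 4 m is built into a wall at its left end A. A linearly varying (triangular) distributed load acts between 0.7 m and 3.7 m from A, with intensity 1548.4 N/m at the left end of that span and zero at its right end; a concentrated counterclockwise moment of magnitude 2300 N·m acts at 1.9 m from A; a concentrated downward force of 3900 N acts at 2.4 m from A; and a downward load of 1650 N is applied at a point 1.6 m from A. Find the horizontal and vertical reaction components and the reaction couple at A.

A_x = 0, A_y = 7873 N, M_A = 13650 N·m

Resultant of the triangular load: ½ × 1548.4 × 3 = 2322.6 N, acting at 1.7 m from A (one-third of the span from the peak).
ΣF_x = 0: A_x = 0.
ΣF_y = 0: A_y − ½·1548.4·3 − 3900 − 1650 = 0 → A_y = 7873 N.
ΣM about A: M_A − (½·1548.4·3)·1.7 + 2300 − 3900·2.4 − 1650·1.6 = 0 → M_A = 13650 N·m.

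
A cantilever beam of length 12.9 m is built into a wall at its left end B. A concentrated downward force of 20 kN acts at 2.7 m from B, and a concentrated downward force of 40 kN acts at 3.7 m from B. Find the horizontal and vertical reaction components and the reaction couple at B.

B_x = 0, B_y = 60.00 kN, M_B = 202.0 kN·m

ΣF_x = 0: B_x = 0.
ΣF_y = 0: B_y − 20 − 40 = 0 → B_y = 60.00 kN.
ΣM about B: M_B − 20·2.7 − 40·3.7 = 0 → M_B = 202.0 kN·m.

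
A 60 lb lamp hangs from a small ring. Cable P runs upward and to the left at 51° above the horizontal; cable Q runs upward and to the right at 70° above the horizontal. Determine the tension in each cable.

ΣF_x = 0: −T_P·cos51° + T_Q·cos70° = 0 → T_Q = 1.84001·T_P.
ΣF_y = 0: T_P·sin51° + T_Q·sin70° = 60.
Substitute: T_P·(0.777146 + 1.84001·0.939693) = 60 → T_P = 23.9407 ≈ 23.94 lb.
Then T_Q = 1.84001 × 23.9407 = 44.05 lb.

T_P = 23.94 lb, T_Q = 44.05 lb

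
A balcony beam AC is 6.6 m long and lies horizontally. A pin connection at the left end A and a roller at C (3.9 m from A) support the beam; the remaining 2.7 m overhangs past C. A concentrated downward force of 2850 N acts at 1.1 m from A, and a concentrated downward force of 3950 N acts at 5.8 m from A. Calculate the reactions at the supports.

Taking moments about A: C_y·3.9 − 2850·1.1 − 3950·5.8 = 0 → C_y = 26045/3.9 = 6678.21 ≈ 6678 N.
ΣF_y = 0: A_y + 6678.21 − 2850 − 3950 = 0 → A_y = 121.8 N.
ΣF_x = 0: no horizontal applied forces, so A_x = 0.

A_x = 0, A_y = 121.8 N, C_y = 6678 N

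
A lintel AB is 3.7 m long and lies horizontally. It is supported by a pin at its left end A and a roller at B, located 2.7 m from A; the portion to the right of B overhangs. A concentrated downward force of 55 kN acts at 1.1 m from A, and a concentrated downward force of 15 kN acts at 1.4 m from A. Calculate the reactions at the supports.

A_x = 0, A_y = 39.81 kN, B_y = 30.19 kN

Moments about A: B_y·2.7 − 55·1.1 − 15·1.4 = 0 → B_y = 81.5/2.7 = 30.1852 ≈ 30.19 kN.
ΣF_y = 0: A_y + 30.1852 − 55 − 15 = 0 → A_y = 39.81 kN.
ΣF_x = 0: no horizontal applied forces, so A_x = 0.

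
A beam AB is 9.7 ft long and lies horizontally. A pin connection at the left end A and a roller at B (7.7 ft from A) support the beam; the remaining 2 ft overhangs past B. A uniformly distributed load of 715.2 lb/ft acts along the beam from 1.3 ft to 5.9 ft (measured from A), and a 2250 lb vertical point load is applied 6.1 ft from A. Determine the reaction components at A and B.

A_x = 0, A_y = 2219 lb, B_y = 3321 lb

Resultant of the distributed load: 715.2 × 4.6 = 3289.92 lb at 3.6 ft from A.
ΣM about A: B_y·7.7 − (715.2·4.6)·3.6 − 2250·6.1 = 0 → B_y = 25568.712/7.7 = 3320.61 ≈ 3321 lb.
ΣF_y = 0: A_y + 3320.61 − 715.2·4.6 − 2250 = 0 → A_y = 2219 lb.
ΣF_x = 0: no horizontal applied forces, so A_x = 0.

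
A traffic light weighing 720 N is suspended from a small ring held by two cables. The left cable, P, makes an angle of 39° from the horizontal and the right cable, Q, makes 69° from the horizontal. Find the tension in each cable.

T_P = 271.3 N, T_Q = 588.3 N

ΣF_x = 0: −T_P·cos39° + T_Q·cos69° = 0 → T_Q = 2.16857·T_P.
ΣF_y = 0: T_P·sin39° + T_Q·sin69° = 720.
Substitute: T_P·(0.62932 + 2.16857·0.93358) = 720 → T_P = 271.304 ≈ 271.3 N.
Then T_Q = 2.16857 × 271.304 = 588.3 N.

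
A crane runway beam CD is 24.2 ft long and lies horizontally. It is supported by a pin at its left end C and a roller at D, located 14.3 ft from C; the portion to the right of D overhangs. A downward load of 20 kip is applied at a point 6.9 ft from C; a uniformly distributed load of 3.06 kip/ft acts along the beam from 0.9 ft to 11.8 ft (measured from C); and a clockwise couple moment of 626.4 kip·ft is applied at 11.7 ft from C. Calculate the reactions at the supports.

C_x = 0, C_y = -14.91 kip, D_y = 68.27 kip

Resultant of the distributed load: 3.06 × 10.9 = 33.354 kip at 6.35 ft from C.
ΣM about C: D_y·14.3 − 20·6.9 − (3.06·10.9)·6.35 − 626.4 = 0 → D_y = 976.1979/14.3 = 68.2656 ≈ 68.27 kip.
ΣF_y = 0: C_y + 68.2656 − 20 − 3.06·10.9 = 0 → C_y = -14.91 kip.
ΣF_x = 0: no horizontal applied forces, so C_x = 0.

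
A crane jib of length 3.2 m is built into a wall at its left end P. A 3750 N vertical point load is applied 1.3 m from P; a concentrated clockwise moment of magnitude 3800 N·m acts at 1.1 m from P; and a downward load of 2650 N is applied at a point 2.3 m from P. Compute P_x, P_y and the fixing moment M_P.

P_x = 0, P_y = 6400 N, M_P = 14770 N·m

ΣF_x = 0: P_x = 0.
ΣF_y = 0: P_y − 3750 − 2650 = 0 → P_y = 6400 N.
ΣM about P: M_P − 3750·1.3 − 3800 − 2650·2.3 = 0 → M_P = 14770 N·m.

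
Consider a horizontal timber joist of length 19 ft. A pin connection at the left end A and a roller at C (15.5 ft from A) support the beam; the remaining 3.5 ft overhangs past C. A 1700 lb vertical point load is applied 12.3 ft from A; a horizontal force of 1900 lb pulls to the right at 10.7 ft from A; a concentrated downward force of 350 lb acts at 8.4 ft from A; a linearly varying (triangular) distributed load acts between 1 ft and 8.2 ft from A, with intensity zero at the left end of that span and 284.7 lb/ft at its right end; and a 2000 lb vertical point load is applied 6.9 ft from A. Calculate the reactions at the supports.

Resultant of the triangular load: ½ × 284.7 × 7.2 = 1024.92 lb, acting at 5.8 ft from A (one-third of the span from the peak).
Taking moments about A: C_y·15.5 − 1700·12.3 − 350·8.4 − (½·284.7·7.2)·5.8 − 2000·6.9 = 0 → C_y = 43594.536/15.5 = 2812.55 ≈ 2813 lb.
ΣF_y = 0: A_y + 2812.55 − 1700 − 350 − ½·284.7·7.2 − 2000 = 0 → A_y = 2262 lb.
ΣF_x = 0: A_x + 1900 = 0 → A_x = -1900 lb.

A_x = -1900 lb, A_y = 2262 lb, C_y = 2813 lb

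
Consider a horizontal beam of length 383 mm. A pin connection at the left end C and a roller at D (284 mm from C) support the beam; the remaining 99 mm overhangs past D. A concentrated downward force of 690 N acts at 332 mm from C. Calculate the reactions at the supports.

ΣM about C: D_y·284 − 690·332 = 0 → D_y = 229080/284 = 806.62 ≈ 806.6 N.
ΣF_y = 0: C_y + 806.62 − 690 = 0 → C_y = -116.6 N.
ΣF_x = 0: no horizontal applied forces, so C_x = 0.

C_x = 0, C_y = -116.6 N, D_y = 806.6 N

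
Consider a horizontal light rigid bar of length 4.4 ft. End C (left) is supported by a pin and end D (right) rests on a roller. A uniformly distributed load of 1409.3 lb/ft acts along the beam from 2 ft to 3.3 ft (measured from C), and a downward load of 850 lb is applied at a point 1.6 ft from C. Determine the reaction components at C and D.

C_x = 0, C_y = 1270 lb, D_y = 1413 lb

Resultant of the distributed load: 1409.3 × 1.3 = 1832.09 lb at 2.65 ft from C.
Moments about C: D_y·4.4 − (1409.3·1.3)·2.65 − 850·1.6 = 0 → D_y = 6215.0385/4.4 = 1412.51 ≈ 1413 lb.
ΣF_y = 0: C_y + 1412.51 − 1409.3·1.3 − 850 = 0 → C_y = 1270 lb.
ΣF_x = 0: no horizontal applied forces, so C_x = 0.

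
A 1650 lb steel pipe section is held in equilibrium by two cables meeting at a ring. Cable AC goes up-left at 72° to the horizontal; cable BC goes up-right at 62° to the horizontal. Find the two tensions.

T_AC = 1077 lb, T_BC = 708.8 lb

ΣF_x = 0: −T_AC·cos72° + T_BC·cos62° = 0 → T_BC = 0.658223·T_AC.
ΣF_y = 0: T_AC·sin72° + T_BC·sin62° = 1650.
Substitute: T_AC·(0.951057 + 0.658223·0.882948) = 1650 → T_AC = 1076.86 ≈ 1077 lb.
Then T_BC = 0.658223 × 1076.86 = 708.8 lb.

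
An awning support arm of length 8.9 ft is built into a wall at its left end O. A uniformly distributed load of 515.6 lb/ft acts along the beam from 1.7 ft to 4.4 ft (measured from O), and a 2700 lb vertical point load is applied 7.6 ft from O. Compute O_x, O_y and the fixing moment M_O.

O_x = 0, O_y = 4092 lb, M_O = 24770 lb·ft

Resultant of the distributed load: 515.6 × 2.7 = 1392.12 lb at 3.05 ft from O.
ΣF_x = 0: O_x = 0.
ΣF_y = 0: O_y − 515.6·2.7 − 2700 = 0 → O_y = 4092 lb.
ΣM about O: M_O − (515.6·2.7)·3.05 − 2700·7.6 = 0 → M_O = 24770 lb·ft.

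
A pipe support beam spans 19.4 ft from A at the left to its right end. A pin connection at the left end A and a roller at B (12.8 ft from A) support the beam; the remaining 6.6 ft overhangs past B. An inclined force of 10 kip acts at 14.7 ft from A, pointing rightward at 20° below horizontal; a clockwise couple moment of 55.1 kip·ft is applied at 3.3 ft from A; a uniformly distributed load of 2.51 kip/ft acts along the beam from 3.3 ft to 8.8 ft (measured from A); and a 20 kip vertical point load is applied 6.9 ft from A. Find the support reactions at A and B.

A_x = -9.397 kip, A_y = 11.69 kip, B_y = 25.54 kip

Resultant of the distributed load: 2.51 × 5.5 = 13.805 kip at 6.05 ft from A.
Moments about A: B_y·12.8 − 10·sin20°·14.7 − 55.1 − (2.51·5.5)·6.05 − 20·6.9 = 0 → B_y = 326.897/12.8 = 25.5388 ≈ 25.54 kip.
ΣF_y = 0: A_y + 25.5388 − 10·sin20° − 2.51·5.5 − 20 = 0 → A_y = 11.69 kip.
ΣF_x = 0: A_x + 10·cos20° = 0 → A_x = -9.397 kip.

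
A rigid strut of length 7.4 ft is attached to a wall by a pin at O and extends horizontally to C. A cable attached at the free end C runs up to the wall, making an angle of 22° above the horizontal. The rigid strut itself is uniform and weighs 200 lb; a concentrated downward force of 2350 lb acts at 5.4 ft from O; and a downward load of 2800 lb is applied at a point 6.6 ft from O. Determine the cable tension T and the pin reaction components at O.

T = 11510 lb, O_x = 10670 lb, O_y = 1038 lb

ΣM about O: T·sin22°·7.4 − 200·3.7 − 2350·5.4 − 2800·6.6 = 0 → T = 31910/(7.4·0.374607) = 11511.2 ≈ 11510 lb.
ΣF_x = 0: O_x − T·cos22° = 0 → O_x = 11511.2 × 0.927184 = 10670 lb.
ΣF_y = 0: O_y + T·sin22° − 200 − 2350 − 2800 = 0 → O_y = 5350 − 11511.2 × 0.374607 = 1038 lb.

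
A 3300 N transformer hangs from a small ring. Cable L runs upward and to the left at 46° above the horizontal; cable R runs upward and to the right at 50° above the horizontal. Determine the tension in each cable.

T_L = 2133 N, T_R = 2305 N

ΣF_x = 0: −T_L·cos46° + T_R·cos50° = 0 → T_R = 1.0807·T_L.
ΣF_y = 0: T_L·sin46° + T_R·sin50° = 3300.
Substitute: T_L·(0.71934 + 1.0807·0.766044) = 3300 → T_L = 2132.88 ≈ 2133 N.
Then T_R = 1.0807 × 2132.88 = 2305 N.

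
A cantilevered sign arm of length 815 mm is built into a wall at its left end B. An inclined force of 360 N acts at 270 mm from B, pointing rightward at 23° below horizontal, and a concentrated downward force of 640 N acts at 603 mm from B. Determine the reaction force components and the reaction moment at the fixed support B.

B_x = -331.4 N, B_y = 780.7 N, M_B = 423900 N·mm

ΣF_x = 0: B_x + 360·cos23° = 0 → B_x = -331.4 N.
ΣF_y = 0: B_y − 360·sin23° − 640 = 0 → B_y = 780.7 N.
ΣM about B: M_B − 360·sin23°·270 − 640·603 = 0 → M_B = 423900 N·mm.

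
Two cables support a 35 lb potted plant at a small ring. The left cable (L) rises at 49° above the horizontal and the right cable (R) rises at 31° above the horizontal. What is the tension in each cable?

ΣF_x = 0: −T_L·cos49° + T_R·cos31° = 0 → T_R = 0.76538·T_L.
ΣF_y = 0: T_L·sin49° + T_R·sin31° = 35.
Substitute: T_L·(0.75471 + 0.76538·0.515038) = 35 → T_L = 30.4637 ≈ 30.46 lb.
Then T_R = 0.76538 × 30.4637 = 23.32 lb.

T_L = 30.46 lb, T_R = 23.32 lb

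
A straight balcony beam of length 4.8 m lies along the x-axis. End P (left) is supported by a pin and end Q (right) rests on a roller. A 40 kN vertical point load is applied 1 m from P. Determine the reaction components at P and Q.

P_x = 0, P_y = 31.67 kN, Q_y = 8.333 kN

Taking moments about P: Q_y·4.8 − 40·1 = 0 → Q_y = 40/4.8 = 8.33333 ≈ 8.333 kN.
ΣF_y = 0: P_y + 8.33333 − 40 = 0 → P_y = 31.67 kN.
ΣF_x = 0: no horizontal applied forces, so P_x = 0.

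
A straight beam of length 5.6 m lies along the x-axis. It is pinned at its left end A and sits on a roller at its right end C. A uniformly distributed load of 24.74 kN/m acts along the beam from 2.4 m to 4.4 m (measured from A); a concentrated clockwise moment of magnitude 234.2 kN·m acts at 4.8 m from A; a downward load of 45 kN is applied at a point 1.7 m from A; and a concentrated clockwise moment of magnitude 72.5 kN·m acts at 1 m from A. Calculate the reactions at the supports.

Resultant of the distributed load: 24.74 × 2 = 49.48 kN at 3.4 m from A.
ΣM about A: C_y·5.6 − (24.74·2)·3.4 − 234.2 − 45·1.7 − 72.5 = 0 → C_y = 551.432/5.6 = 98.47 kN.
ΣF_y = 0: A_y + 98.47 − 24.74·2 − 45 = 0 → A_y = -3.990 kN.
ΣF_x = 0: no horizontal applied forces, so A_x = 0.

A_x = 0, A_y = -3.990 kN, C_y = 98.47 kN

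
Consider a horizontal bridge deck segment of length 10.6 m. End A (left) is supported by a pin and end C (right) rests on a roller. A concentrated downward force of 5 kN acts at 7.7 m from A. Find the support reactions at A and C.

A_x = 0, A_y = 1.368 kN, C_y = 3.632 kN

Moments about A: C_y·10.6 − 5·7.7 = 0 → C_y = 38.5/10.6 = 3.63208 ≈ 3.632 kN.
ΣF_y = 0: A_y + 3.63208 − 5 = 0 → A_y = 1.368 kN.
ΣF_x = 0: no horizontal applied forces, so A_x = 0.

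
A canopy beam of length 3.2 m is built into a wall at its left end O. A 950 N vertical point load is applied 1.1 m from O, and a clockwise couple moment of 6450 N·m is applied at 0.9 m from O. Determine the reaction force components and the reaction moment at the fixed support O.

O_x = 0, O_y = 950.0 N, M_O = 7495 N·m

ΣF_x = 0: O_x = 0.
ΣF_y = 0: O_y − 950 = 0 → O_y = 950.0 N.
ΣM about O: M_O − 950·1.1 − 6450 = 0 → M_O = 7495 N·m.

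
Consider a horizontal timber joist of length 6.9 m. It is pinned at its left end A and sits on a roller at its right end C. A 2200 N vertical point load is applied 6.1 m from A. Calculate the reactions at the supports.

A_x = 0, A_y = 255.1 N, C_y = 1945 N

ΣM about A: C_y·6.9 − 2200·6.1 = 0 → C_y = 13420/6.9 = 1944.93 ≈ 1945 N.
ΣF_y = 0: A_y + 1944.93 − 2200 = 0 → A_y = 255.1 N.
ΣF_x = 0: no horizontal applied forces, so A_x = 0.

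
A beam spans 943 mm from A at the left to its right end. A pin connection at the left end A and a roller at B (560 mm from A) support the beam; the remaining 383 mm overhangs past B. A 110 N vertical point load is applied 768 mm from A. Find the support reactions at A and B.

ΣM about A: B_y·560 − 110·768 = 0 → B_y = 84480/560 = 150.857 ≈ 150.9 N.
ΣF_y = 0: A_y + 150.857 − 110 = 0 → A_y = -40.86 N.
ΣF_x = 0: no horizontal applied forces, so A_x = 0.

A_x = 0, A_y = -40.86 N, B_y = 150.9 N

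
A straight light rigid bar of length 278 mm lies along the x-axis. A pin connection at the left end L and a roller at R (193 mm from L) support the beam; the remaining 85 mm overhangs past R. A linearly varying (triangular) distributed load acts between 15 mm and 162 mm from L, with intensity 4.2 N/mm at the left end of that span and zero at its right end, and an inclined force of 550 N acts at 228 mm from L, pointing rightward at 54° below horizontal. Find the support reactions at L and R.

L_x = -323.3 N, L_y = 125.6 N, R_y = 628.0 N

Resultant of the triangular load: ½ × 4.2 × 147 = 308.7 N, acting at 64 mm from L (one-third of the span from the peak).
Moments about L: R_y·193 − (½·4.2·147)·64 − 550·sin54°·228 = 0 → R_y = 121208/193 = 628.021 ≈ 628.0 N.
ΣF_y = 0: L_y + 628.021 − ½·4.2·147 − 550·sin54° = 0 → L_y = 125.6 N.
ΣF_x = 0: L_x + 550·cos54° = 0 → L_x = -323.3 N.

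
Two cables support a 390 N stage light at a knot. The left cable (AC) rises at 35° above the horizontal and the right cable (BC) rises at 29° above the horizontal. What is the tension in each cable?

T_AC = 379.5 N, T_BC = 355.4 N

ΣF_x = 0: −T_AC·cos35° + T_BC·cos29° = 0 → T_BC = 0.936581·T_AC.
ΣF_y = 0: T_AC·sin35° + T_BC·sin29° = 390.
Substitute: T_AC·(0.573576 + 0.936581·0.48481) = 390 → T_AC = 379.51 ≈ 379.5 N.
Then T_BC = 0.936581 × 379.51 = 355.4 N.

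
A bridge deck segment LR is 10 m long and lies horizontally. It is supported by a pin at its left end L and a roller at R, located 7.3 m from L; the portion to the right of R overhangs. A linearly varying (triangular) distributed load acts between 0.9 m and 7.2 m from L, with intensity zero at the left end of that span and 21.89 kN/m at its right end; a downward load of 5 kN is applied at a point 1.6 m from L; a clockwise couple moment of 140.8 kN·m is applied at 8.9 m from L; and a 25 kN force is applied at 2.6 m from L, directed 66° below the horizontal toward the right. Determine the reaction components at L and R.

Resultant of the triangular load: ½ × 21.89 × 6.3 = 68.9535 kN, acting at 5.1 m from L (one-third of the span from the peak).
Taking moments about L: R_y·7.3 − (½·21.89·6.3)·5.1 − 5·1.6 − 140.8 − 25·sin66°·2.6 = 0 → R_y = 559.843/7.3 = 76.6908 ≈ 76.69 kN.
ΣF_y = 0: L_y + 76.6908 − ½·21.89·6.3 − 5 − 25·sin66° = 0 → L_y = 20.10 kN.
ΣF_x = 0: L_x + 25·cos66° = 0 → L_x = -10.17 kN.

L_x = -10.17 kN, L_y = 20.10 kN, R_y = 76.69 kN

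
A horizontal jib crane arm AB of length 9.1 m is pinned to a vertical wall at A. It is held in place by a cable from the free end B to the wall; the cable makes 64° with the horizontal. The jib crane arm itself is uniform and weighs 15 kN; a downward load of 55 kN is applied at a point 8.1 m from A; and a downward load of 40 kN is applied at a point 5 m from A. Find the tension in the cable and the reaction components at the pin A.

T = 87.27 kN, A_x = 38.25 kN, A_y = 31.57 kN

ΣM about A: T·sin64°·9.1 − 15·4.55 − 55·8.1 − 40·5 = 0 → T = 713.75/(9.1·0.898794) = 87.2659 ≈ 87.27 kN.
ΣF_x = 0: A_x − T·cos64° = 0 → A_x = 87.2659 × 0.438371 = 38.25 kN.
ΣF_y = 0: A_y + T·sin64° − 15 − 55 − 40 = 0 → A_y = 110 − 87.2659 × 0.898794 = 31.57 kN.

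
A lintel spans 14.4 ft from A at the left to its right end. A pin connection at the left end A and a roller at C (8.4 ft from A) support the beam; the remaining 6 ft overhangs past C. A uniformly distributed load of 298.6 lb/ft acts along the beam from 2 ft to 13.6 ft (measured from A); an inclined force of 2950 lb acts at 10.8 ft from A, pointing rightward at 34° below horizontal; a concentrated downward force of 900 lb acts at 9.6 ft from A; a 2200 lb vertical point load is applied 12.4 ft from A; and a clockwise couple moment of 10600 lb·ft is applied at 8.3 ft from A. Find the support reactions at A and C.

A_x = -2446 lb, A_y = -2662 lb, C_y = 10880 lb

Resultant of the distributed load: 298.6 × 11.6 = 3463.76 lb at 7.8 ft from A.
Taking moments about A: C_y·8.4 − (298.6·11.6)·7.8 − 2950·sin34°·10.8 − 900·9.6 − 2200·12.4 − 10600 = 0 → C_y = 91353.2/8.4 = 10875.4 ≈ 10880 lb.
ΣF_y = 0: A_y + 10875.4 − 298.6·11.6 − 2950·sin34° − 900 − 2200 = 0 → A_y = -2662 lb.
ΣF_x = 0: A_x + 2950·cos34° = 0 → A_x = -2446 lb.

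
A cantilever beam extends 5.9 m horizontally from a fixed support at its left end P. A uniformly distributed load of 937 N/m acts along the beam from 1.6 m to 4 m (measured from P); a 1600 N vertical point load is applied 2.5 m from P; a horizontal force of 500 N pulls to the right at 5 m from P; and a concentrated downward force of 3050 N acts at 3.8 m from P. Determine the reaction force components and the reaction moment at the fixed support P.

Resultant of the distributed load: 937 × 2.4 = 2248.8 N at 2.8 m from P.
ΣF_x = 0: P_x + 500 = 0 → P_x = -500.0 N.
ΣF_y = 0: P_y − 937·2.4 − 1600 − 3050 = 0 → P_y = 6899 N.
ΣM about P: M_P − (937·2.4)·2.8 − 1600·2.5 − 3050·3.8 = 0 → M_P = 21890 N·m.

P_x = -500.0 N, P_y = 6899 N, M_P = 21890 N·m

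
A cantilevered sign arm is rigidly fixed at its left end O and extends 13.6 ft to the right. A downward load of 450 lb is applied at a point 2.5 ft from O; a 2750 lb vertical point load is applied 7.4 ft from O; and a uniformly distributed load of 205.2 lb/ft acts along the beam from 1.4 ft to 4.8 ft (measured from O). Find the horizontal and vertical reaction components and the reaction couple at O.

O_x = 0, O_y = 3898 lb, M_O = 23640 lb·ft

Resultant of the distributed load: 205.2 × 3.4 = 697.68 lb at 3.1 ft from O.
ΣF_x = 0: O_x = 0.
ΣF_y = 0: O_y − 450 − 2750 − 205.2·3.4 = 0 → O_y = 3898 lb.
ΣM about O: M_O − 450·2.5 − 2750·7.4 − (205.2·3.4)·3.1 = 0 → M_O = 23640 lb·ft.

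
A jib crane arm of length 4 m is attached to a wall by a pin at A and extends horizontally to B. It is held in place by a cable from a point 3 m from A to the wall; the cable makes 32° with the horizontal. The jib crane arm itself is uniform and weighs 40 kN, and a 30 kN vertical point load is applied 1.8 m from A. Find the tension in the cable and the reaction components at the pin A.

T = 84.29 kN, A_x = 71.48 kN, A_y = 25.33 kN

ΣM about A: T·sin32°·3 − 40·2 − 30·1.8 = 0 → T = 134/(3·0.529919) = 84.2896 ≈ 84.29 kN.
ΣF_x = 0: A_x − T·cos32° = 0 → A_x = 84.2896 × 0.848048 = 71.48 kN.
ΣF_y = 0: A_y + T·sin32° − 40 − 30 = 0 → A_y = 70 − 84.2896 × 0.529919 = 25.33 kN.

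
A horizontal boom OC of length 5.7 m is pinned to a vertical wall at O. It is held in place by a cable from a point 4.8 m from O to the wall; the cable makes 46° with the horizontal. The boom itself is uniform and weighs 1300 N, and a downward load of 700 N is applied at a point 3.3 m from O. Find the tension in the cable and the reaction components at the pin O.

ΣM about O: T·sin46°·4.8 − 1300·2.85 − 700·3.3 = 0 → T = 6015/(4.8·0.71934) = 1742.05 ≈ 1742 N.
ΣF_x = 0: O_x − T·cos46° = 0 → O_x = 1742.05 × 0.694658 = 1210 N.
ΣF_y = 0: O_y + T·sin46° − 1300 − 700 = 0 → O_y = 2000 − 1742.05 × 0.71934 = 746.9 N.

T = 1742 N, O_x = 1210 N, O_y = 746.9 N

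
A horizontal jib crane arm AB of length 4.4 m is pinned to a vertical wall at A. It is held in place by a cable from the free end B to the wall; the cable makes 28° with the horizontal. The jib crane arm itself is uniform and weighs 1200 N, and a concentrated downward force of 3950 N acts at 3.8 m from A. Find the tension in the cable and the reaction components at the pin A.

T = 8544 N, A_x = 7544 N, A_y = 1139 N

ΣM about A: T·sin28°·4.4 − 1200·2.2 − 3950·3.8 = 0 → T = 17650/(4.4·0.469472) = 8544.42 ≈ 8544 N.
ΣF_x = 0: A_x − T·cos28° = 0 → A_x = 8544.42 × 0.882948 = 7544 N.
ΣF_y = 0: A_y + T·sin28° − 1200 − 3950 = 0 → A_y = 5150 − 8544.42 × 0.469472 = 1139 N.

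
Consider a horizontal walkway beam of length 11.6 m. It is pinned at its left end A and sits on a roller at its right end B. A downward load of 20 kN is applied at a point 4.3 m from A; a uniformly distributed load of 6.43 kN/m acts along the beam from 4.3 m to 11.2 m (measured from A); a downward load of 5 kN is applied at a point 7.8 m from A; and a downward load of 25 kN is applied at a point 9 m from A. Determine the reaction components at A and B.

A_x = 0, A_y = 34.55 kN, B_y = 59.81 kN

Resultant of the distributed load: 6.43 × 6.9 = 44.367 kN at 7.75 m from A.
ΣM about A: B_y·11.6 − 20·4.3 − (6.43·6.9)·7.75 − 5·7.8 − 25·9 = 0 → B_y = 693.84425/11.6 = 59.8142 ≈ 59.81 kN.
ΣF_y = 0: A_y + 59.8142 − 20 − 6.43·6.9 − 5 − 25 = 0 → A_y = 34.55 kN.
ΣF_x = 0: no horizontal applied forces, so A_x = 0.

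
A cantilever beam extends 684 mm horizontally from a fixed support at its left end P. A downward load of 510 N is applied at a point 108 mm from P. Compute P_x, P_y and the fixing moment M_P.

ΣF_x = 0: P_x = 0.
ΣF_y = 0: P_y − 510 = 0 → P_y = 510.0 N.
ΣM about P: M_P − 510·108 = 0 → M_P = 55080 N·mm.

P_x = 0, P_y = 510.0 N, M_P = 55080 N·mm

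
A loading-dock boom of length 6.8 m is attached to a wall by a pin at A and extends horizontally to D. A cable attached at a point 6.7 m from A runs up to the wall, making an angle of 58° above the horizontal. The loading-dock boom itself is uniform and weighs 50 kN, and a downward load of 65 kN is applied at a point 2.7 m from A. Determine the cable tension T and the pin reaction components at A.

T = 60.81 kN, A_x = 32.22 kN, A_y = 63.43 kN

ΣM about A: T·sin58°·6.7 − 50·3.4 − 65·2.7 = 0 → T = 345.5/(6.7·0.848048) = 60.8069 ≈ 60.81 kN.
ΣF_x = 0: A_x − T·cos58° = 0 → A_x = 60.8069 × 0.529919 = 32.22 kN.
ΣF_y = 0: A_y + T·sin58° − 50 − 65 = 0 → A_y = 115 − 60.8069 × 0.848048 = 63.43 kN.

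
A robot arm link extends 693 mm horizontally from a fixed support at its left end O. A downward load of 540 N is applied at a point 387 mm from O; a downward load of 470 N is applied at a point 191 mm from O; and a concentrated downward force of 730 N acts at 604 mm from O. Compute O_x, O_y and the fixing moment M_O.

O_x = 0, O_y = 1740 N, M_O = 739700 N·mm

ΣF_x = 0: O_x = 0.
ΣF_y = 0: O_y − 540 − 470 − 730 = 0 → O_y = 1740 N.
ΣM about O: M_O − 540·387 − 470·191 − 730·604 = 0 → M_O = 739700 N·mm.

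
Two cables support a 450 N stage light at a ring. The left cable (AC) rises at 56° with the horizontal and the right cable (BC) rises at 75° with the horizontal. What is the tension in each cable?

ΣF_x = 0: −T_AC·cos56° + T_BC·cos75° = 0 → T_BC = 2.16056·T_AC.
ΣF_y = 0: T_AC·sin56° + T_BC·sin75° = 450.
Substitute: T_AC·(0.829038 + 2.16056·0.965926) = 450 → T_AC = 154.322 ≈ 154.3 N.
Then T_BC = 2.16056 × 154.322 = 333.4 N.

T_AC = 154.3 N, T_BC = 333.4 N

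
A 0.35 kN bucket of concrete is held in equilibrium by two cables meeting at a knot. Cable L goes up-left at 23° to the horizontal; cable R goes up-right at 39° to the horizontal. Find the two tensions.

ΣF_x = 0: −T_L·cos23° + T_R·cos39° = 0 → T_R = 1.18447·T_L.
ΣF_y = 0: T_L·sin23° + T_R·sin39° = 0.35.
Substitute: T_L·(0.390731 + 1.18447·0.62932) = 0.35 → T_L = 0.30806 ≈ 0.3081 kN.
Then T_R = 1.18447 × 0.30806 = 0.3649 kN.

T_L = 0.3081 kN, T_R = 0.3649 kN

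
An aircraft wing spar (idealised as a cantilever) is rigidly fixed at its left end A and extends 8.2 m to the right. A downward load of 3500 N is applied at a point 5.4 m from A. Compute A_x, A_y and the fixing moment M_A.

ΣF_x = 0: A_x = 0.
ΣF_y = 0: A_y − 3500 = 0 → A_y = 3500 N.
ΣM about A: M_A − 3500·5.4 = 0 → M_A = 18900 N·m.

A_x = 0, A_y = 3500 N, M_A = 18900 N·m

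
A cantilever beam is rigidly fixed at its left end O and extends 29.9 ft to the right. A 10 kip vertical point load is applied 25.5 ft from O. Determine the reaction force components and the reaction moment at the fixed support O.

O_x = 0, O_y = 10.00 kip, M_O = 255.0 kip·ft

ΣF_x = 0: O_x = 0.
ΣF_y = 0: O_y − 10 = 0 → O_y = 10.00 kip.
ΣM about O: M_O − 10·25.5 = 0 → M_O = 255.0 kip·ft.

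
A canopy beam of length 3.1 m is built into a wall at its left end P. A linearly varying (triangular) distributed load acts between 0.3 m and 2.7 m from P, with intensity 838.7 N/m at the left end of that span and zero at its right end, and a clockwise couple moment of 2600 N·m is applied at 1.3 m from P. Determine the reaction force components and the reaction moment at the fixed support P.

P_x = 0, P_y = 1006 N, M_P = 3707 N·m

Resultant of the triangular load: ½ × 838.7 × 2.4 = 1006.44 N, acting at 1.1 m from P (one-third of the span from the peak).
ΣF_x = 0: P_x = 0.
ΣF_y = 0: P_y − ½·838.7·2.4 = 0 → P_y = 1006 N.
ΣM about P: M_P − (½·838.7·2.4)·1.1 − 2600 = 0 → M_P = 3707 N·m.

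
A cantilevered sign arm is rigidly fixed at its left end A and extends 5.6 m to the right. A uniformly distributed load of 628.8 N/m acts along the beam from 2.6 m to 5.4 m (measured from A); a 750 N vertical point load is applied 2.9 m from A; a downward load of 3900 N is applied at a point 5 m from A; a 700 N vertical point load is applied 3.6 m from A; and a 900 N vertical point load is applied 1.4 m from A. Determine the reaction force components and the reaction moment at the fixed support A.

Resultant of the distributed load: 628.8 × 2.8 = 1760.64 N at 4 m from A.
ΣF_x = 0: A_x = 0.
ΣF_y = 0: A_y − 628.8·2.8 − 750 − 3900 − 700 − 900 = 0 → A_y = 8011 N.
ΣM about A: M_A − (628.8·2.8)·4 − 750·2.9 − 3900·5 − 700·3.6 − 900·1.4 = 0 → M_A = 32500 N·m.

A_x = 0, A_y = 8011 N, M_A = 32500 N·m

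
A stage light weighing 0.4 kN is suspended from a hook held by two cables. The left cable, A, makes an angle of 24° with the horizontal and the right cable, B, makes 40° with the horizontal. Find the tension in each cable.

T_A = 0.3409 kN, T_B = 0.4066 kN

ΣF_x = 0: −T_A·cos24° + T_B·cos40° = 0 → T_B = 1.19255·T_A.
ΣF_y = 0: T_A·sin24° + T_B·sin40° = 0.4.
Substitute: T_A·(0.406737 + 1.19255·0.642788) = 0.4 → T_A = 0.340921 ≈ 0.3409 kN.
Then T_B = 1.19255 × 0.340921 = 0.4066 kN.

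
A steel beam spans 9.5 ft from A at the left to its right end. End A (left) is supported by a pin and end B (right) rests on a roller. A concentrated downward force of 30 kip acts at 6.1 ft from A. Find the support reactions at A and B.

A_x = 0, A_y = 10.74 kip, B_y = 19.26 kip

ΣM about A: B_y·9.5 − 30·6.1 = 0 → B_y = 183/9.5 = 19.2632 ≈ 19.26 kip.
ΣF_y = 0: A_y + 19.2632 − 30 = 0 → A_y = 10.74 kip.
ΣF_x = 0: no horizontal applied forces, so A_x = 0.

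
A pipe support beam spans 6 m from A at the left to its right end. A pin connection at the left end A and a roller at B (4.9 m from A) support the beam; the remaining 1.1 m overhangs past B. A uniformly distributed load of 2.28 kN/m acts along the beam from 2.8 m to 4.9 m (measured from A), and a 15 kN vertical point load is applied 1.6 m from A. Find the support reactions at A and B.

A_x = 0, A_y = 11.13 kN, B_y = 8.660 kN

Resultant of the distributed load: 2.28 × 2.1 = 4.788 kN at 3.85 m from A.
Taking moments about A: B_y·4.9 − (2.28·2.1)·3.85 − 15·1.6 = 0 → B_y = 42.4338/4.9 = 8.65996 ≈ 8.660 kN.
ΣF_y = 0: A_y + 8.65996 − 2.28·2.1 − 15 = 0 → A_y = 11.13 kN.
ΣF_x = 0: no horizontal applied forces, so A_x = 0.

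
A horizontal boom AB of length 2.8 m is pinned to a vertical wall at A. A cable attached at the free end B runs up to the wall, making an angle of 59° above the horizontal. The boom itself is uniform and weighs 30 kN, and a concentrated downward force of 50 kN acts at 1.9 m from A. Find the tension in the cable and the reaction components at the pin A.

ΣM about A: T·sin59°·2.8 − 30·1.4 − 50·1.9 = 0 → T = 137/(2.8·0.857167) = 57.0817 ≈ 57.08 kN.
ΣF_x = 0: A_x − T·cos59° = 0 → A_x = 57.0817 × 0.515038 = 29.40 kN.
ΣF_y = 0: A_y + T·sin59° − 30 − 50 = 0 → A_y = 80 − 57.0817 × 0.857167 = 31.07 kN.

T = 57.08 kN, A_x = 29.40 kN, A_y = 31.07 kN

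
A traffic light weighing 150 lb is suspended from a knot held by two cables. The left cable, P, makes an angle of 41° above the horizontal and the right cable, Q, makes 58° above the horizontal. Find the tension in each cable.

T_P = 80.48 lb, T_Q = 114.6 lb

ΣF_x = 0: −T_P·cos41° + T_Q·cos58° = 0 → T_Q = 1.4242·T_P.
ΣF_y = 0: T_P·sin41° + T_Q·sin58° = 150.
Substitute: T_P·(0.656059 + 1.4242·0.848048) = 150 → T_P = 80.4786 ≈ 80.48 lb.
Then T_Q = 1.4242 × 80.4786 = 114.6 lb.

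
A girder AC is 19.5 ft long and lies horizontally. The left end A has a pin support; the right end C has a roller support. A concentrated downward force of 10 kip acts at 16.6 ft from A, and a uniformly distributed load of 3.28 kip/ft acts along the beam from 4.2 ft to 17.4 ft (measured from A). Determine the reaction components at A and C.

Resultant of the distributed load: 3.28 × 13.2 = 43.296 kip at 10.8 ft from A.
ΣM about A: C_y·19.5 − 10·16.6 − (3.28·13.2)·10.8 = 0 → C_y = 633.5968/19.5 = 32.4921 ≈ 32.49 kip.
ΣF_y = 0: A_y + 32.4921 − 10 − 3.28·13.2 = 0 → A_y = 20.80 kip.
ΣF_x = 0: no horizontal applied forces, so A_x = 0.

A_x = 0, A_y = 20.80 kip, C_y = 32.49 kip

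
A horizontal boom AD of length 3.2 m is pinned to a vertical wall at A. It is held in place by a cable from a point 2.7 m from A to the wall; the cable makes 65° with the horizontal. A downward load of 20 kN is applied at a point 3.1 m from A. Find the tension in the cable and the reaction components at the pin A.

ΣM about A: T·sin65°·2.7 − 20·3.1 = 0 → T = 62/(2.7·0.906308) = 25.3368 ≈ 25.34 kN.
ΣF_x = 0: A_x − T·cos65° = 0 → A_x = 25.3368 × 0.422618 = 10.71 kN.
ΣF_y = 0: A_y + T·sin65° − 20 = 0 → A_y = 20 − 25.3368 × 0.906308 = -2.963 kN.

T = 25.34 kN, A_x = 10.71 kN, A_y = -2.963 kN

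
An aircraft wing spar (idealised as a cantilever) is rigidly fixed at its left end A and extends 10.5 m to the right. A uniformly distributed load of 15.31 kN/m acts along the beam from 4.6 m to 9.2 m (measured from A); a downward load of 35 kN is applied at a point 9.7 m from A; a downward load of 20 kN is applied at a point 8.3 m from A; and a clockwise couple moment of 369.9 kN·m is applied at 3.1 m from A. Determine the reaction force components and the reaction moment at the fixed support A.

A_x = 0, A_y = 125.4 kN, M_A = 1361 kN·m

Resultant of the distributed load: 15.31 × 4.6 = 70.426 kN at 6.9 m from A.
ΣF_x = 0: A_x = 0.
ΣF_y = 0: A_y − 15.31·4.6 − 35 − 20 = 0 → A_y = 125.4 kN.
ΣM about A: M_A − (15.31·4.6)·6.9 − 35·9.7 − 20·8.3 − 369.9 = 0 → M_A = 1361 kN·m.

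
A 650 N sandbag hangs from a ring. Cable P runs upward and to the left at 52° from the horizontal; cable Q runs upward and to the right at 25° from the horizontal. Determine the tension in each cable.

ΣF_x = 0: −T_P·cos52° + T_Q·cos25° = 0 → T_Q = 0.679307·T_P.
ΣF_y = 0: T_P·sin52° + T_Q·sin25° = 650.
Substitute: T_P·(0.788011 + 0.679307·0.422618) = 650 → T_P = 604.596 ≈ 604.6 N.
Then T_Q = 0.679307 × 604.596 = 410.7 N.

T_P = 604.6 N, T_Q = 410.7 N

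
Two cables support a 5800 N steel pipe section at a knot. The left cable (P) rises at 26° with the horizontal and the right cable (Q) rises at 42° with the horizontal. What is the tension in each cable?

T_P = 4649 N, T_Q = 5622 N

ΣF_x = 0: −T_P·cos26° + T_Q·cos42° = 0 → T_Q = 1.20945·T_P.
ΣF_y = 0: T_P·sin26° + T_Q·sin42° = 5800.
Substitute: T_P·(0.438371 + 1.20945·0.669131) = 5800 → T_P = 4648.73 ≈ 4649 N.
Then T_Q = 1.20945 × 4648.73 = 5622 N.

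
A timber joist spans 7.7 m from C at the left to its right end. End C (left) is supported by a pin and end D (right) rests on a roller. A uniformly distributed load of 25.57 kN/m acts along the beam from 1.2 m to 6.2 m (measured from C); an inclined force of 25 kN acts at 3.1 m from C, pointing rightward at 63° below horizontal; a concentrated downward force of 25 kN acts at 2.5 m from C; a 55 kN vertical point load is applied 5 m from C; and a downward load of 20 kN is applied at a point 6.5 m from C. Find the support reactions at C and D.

C_x = -11.35 kN, C_y = 119.0 kN, D_y = 131.1 kN

Resultant of the distributed load: 25.57 × 5 = 127.85 kN at 3.7 m from C.
ΣM about C: D_y·7.7 − (25.57·5)·3.7 − 25·sin63°·3.1 − 25·2.5 − 55·5 − 20·6.5 = 0 → D_y = 1009.6/7.7 = 131.117 ≈ 131.1 kN.
ΣF_y = 0: C_y + 131.117 − 25.57·5 − 25·sin63° − 25 − 55 − 20 = 0 → C_y = 119.0 kN.
ΣF_x = 0: C_x + 25·cos63° = 0 → C_x = -11.35 kN.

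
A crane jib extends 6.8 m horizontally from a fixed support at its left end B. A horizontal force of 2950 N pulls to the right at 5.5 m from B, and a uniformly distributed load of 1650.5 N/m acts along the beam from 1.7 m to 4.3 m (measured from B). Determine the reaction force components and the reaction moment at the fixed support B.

Resultant of the distributed load: 1650.5 × 2.6 = 4291.3 N at 3 m from B.
ΣF_x = 0: B_x + 2950 = 0 → B_x = -2950 N.
ΣF_y = 0: B_y − 1650.5·2.6 = 0 → B_y = 4291 N.
ΣM about B: M_B − (1650.5·2.6)·3 = 0 → M_B = 12870 N·m.

B_x = -2950 N, B_y = 4291 N, M_B = 12870 N·m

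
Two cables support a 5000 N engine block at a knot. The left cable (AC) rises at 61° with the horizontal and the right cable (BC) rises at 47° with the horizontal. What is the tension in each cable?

ΣF_x = 0: −T_AC·cos61° + T_BC·cos47° = 0 → T_BC = 0.710866·T_AC.
ΣF_y = 0: T_AC·sin61° + T_BC·sin47° = 5000.
Substitute: T_AC·(0.87462 + 0.710866·0.731354) = 5000 → T_AC = 3585.48 ≈ 3585 N.
Then T_BC = 0.710866 × 3585.48 = 2549 N.

T_AC = 3585 N, T_BC = 2549 N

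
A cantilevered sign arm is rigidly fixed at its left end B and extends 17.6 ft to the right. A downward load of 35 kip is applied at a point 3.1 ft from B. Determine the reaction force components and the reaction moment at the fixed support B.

ΣF_x = 0: B_x = 0.
ΣF_y = 0: B_y − 35 = 0 → B_y = 35.00 kip.
ΣM about B: M_B − 35·3.1 = 0 → M_B = 108.5 kip·ft.

B_x = 0, B_y = 35.00 kip, M_B = 108.5 kip·ft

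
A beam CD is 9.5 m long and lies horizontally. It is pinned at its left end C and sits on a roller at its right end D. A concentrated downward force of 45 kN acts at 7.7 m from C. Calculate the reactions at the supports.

C_x = 0, C_y = 8.526 kN, D_y = 36.47 kN

Moments about C: D_y·9.5 − 45·7.7 = 0 → D_y = 346.5/9.5 = 36.4737 ≈ 36.47 kN.
ΣF_y = 0: C_y + 36.4737 − 45 = 0 → C_y = 8.526 kN.
ΣF_x = 0: no horizontal applied forces, so C_x = 0.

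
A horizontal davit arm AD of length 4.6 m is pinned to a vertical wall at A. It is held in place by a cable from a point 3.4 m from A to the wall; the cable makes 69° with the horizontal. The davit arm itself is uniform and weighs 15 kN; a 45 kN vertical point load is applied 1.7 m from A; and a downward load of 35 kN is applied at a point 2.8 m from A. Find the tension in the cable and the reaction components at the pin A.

T = 65.84 kN, A_x = 23.60 kN, A_y = 33.53 kN

ΣM about A: T·sin69°·3.4 − 15·2.3 − 45·1.7 − 35·2.8 = 0 → T = 209/(3.4·0.93358) = 65.8439 ≈ 65.84 kN.
ΣF_x = 0: A_x − T·cos69° = 0 → A_x = 65.8439 × 0.358368 = 23.60 kN.
ΣF_y = 0: A_y + T·sin69° − 15 − 45 − 35 = 0 → A_y = 95 − 65.8439 × 0.93358 = 33.53 kN.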